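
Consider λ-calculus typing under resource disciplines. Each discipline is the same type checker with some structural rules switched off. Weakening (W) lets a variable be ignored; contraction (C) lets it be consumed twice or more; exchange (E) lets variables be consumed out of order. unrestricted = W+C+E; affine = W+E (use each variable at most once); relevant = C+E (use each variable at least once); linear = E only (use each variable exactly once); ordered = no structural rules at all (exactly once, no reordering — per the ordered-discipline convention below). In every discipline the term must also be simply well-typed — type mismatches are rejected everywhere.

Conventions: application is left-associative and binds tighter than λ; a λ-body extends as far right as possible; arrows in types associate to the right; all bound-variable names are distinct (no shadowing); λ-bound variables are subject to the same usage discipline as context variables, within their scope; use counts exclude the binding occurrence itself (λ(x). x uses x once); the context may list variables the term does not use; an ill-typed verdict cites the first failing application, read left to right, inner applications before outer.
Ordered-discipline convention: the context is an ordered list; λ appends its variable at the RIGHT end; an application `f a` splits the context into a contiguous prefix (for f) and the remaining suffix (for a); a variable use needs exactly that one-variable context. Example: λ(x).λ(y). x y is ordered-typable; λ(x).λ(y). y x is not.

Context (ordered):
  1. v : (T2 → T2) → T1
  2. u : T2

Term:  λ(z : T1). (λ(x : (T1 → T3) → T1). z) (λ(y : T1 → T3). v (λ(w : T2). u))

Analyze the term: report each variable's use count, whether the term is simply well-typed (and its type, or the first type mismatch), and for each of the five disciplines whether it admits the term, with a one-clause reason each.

variable uses: v=1, u=1, z [bound]=1, x [bound]=0, y [bound]=0, w [bound]=0
use order (left to right): z, v, u
typing: well-typed — term : T1 → T1
ordered: ✗ — unused: x, y, w — weakening required
linear: ✗ — unused: x, y, w — weakening required
affine: ✓ — v, u, z, x, y, w: no repeats, contraction unneeded
relevant: ✗ — unused: x, y, w — weakening required
unrestricted: ✓ — simply typable at T1 → T1; W, C, E all held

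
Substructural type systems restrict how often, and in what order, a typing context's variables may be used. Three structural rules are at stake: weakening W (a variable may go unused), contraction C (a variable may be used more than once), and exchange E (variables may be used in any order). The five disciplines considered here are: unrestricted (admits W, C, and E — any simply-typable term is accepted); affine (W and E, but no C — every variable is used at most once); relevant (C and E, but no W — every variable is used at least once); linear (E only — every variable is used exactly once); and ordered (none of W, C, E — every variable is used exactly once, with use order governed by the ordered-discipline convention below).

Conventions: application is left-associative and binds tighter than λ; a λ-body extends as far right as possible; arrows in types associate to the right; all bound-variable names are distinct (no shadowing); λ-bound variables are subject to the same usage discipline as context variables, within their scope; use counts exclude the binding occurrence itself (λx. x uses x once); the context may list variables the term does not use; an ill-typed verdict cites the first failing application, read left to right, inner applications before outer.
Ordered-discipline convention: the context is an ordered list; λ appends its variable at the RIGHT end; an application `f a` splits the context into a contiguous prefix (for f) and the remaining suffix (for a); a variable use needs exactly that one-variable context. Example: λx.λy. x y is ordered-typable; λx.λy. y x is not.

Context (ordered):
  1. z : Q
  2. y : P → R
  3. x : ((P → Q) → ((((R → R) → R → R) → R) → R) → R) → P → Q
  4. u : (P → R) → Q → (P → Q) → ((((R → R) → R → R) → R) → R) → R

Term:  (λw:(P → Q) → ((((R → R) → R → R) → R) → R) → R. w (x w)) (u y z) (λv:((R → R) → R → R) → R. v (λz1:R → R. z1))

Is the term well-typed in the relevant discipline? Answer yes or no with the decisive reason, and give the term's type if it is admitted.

yes — every one of z, y, x, u, w, v, z1 appears; term : R
use counts: z: 1×, y: 1×, x: 1×, u: 1×, w (bound): 2×, v (bound): 1×, z1 (bound): 1×
order of uses: w, x, w, u, y, z, v, z1
typing: well-typed — term : R
all disciplines: ordered ✗, linear ✗, affine ✗, relevant ✓, unrestricted ✓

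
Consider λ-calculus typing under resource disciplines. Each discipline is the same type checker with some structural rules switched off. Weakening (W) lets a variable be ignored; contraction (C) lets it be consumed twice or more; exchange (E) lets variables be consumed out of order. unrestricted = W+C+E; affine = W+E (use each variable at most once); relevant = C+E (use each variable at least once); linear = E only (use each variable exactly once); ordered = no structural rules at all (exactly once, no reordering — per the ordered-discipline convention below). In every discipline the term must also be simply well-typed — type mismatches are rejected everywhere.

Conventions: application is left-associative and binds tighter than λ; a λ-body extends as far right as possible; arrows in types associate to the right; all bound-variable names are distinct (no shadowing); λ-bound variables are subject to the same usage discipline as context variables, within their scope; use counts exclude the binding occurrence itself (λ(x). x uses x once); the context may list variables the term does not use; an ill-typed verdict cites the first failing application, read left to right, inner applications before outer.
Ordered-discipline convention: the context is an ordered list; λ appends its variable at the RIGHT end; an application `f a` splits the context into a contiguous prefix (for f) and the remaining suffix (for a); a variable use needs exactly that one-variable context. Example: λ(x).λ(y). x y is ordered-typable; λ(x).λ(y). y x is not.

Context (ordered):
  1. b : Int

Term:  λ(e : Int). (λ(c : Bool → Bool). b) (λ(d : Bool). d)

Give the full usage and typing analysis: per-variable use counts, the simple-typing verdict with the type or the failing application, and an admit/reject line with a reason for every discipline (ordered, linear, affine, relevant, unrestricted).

use counts: b ×1, e [bound] ×0, c [bound] ×0, d [bound] ×1
use order (left to right): b, d
typing: ✓ — Int → Int
ordered: ✗ — e, c never used (weakening)
linear: ✗ — e, c never used (weakening)
affine: ✓ — none of b, e, c, d used more than once
relevant: ✗ — e, c never used (weakening)
unrestricted: ✓ — type-checks (Int → Int) and nothing is barred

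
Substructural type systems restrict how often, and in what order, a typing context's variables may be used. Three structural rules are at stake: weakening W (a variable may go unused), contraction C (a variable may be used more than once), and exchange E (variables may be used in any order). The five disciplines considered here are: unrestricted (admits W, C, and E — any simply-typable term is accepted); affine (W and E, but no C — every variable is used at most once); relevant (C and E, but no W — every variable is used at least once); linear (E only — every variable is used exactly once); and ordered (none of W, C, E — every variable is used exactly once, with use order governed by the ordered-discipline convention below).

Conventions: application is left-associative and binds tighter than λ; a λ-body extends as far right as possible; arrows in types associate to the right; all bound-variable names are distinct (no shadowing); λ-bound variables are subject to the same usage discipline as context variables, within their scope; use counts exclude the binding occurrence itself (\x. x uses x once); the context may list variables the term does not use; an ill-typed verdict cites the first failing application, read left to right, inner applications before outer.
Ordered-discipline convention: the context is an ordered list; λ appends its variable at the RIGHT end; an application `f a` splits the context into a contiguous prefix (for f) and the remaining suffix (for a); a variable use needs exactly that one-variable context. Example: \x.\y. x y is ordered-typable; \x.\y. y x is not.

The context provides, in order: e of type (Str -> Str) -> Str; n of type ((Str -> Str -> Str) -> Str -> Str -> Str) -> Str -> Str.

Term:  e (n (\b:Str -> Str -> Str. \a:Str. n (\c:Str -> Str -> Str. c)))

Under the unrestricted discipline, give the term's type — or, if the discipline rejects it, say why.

term : Str
use counts: e=1; n=2; b (λ-bound)=0; a (λ-bound)=0; c (λ-bound)=1
left-to-right use order: e, n, n, c
typing: ✓ — Str
summary: ordered ✗ | linear ✗ | affine ✗ | relevant ✗ | unrestricted ✓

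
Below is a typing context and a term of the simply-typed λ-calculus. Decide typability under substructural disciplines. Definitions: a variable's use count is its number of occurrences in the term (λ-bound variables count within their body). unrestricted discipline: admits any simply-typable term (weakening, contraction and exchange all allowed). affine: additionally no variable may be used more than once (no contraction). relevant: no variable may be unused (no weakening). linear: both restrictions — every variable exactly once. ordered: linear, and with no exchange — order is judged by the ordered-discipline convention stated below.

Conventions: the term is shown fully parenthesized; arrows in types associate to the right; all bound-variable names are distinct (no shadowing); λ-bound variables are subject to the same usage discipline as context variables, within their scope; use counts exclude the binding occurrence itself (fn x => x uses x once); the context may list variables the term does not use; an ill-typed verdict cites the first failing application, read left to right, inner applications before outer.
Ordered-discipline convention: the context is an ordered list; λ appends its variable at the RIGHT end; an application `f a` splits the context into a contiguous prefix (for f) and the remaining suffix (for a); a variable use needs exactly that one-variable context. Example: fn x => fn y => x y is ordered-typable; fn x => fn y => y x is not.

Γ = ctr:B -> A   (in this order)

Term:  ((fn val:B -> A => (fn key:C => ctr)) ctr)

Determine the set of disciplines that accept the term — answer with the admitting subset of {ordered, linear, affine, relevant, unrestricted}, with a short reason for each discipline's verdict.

admitted in: unrestricted
variable uses: ctr=2; val (bound)=0; key (bound)=0
uses in reading order: ctr, ctr
typing: ✓ — C -> B -> A
ordered: ✗ — needs contraction — ctr ×2; val, key never used (weakening)
linear: ✗ — needs contraction — ctr ×2; val, key never used (weakening)
affine: ✗ — needs contraction — ctr ×2
relevant: ✗ — val, key never used (weakening)
unrestricted: ✓ — well-typed at C -> B -> A; no restrictions here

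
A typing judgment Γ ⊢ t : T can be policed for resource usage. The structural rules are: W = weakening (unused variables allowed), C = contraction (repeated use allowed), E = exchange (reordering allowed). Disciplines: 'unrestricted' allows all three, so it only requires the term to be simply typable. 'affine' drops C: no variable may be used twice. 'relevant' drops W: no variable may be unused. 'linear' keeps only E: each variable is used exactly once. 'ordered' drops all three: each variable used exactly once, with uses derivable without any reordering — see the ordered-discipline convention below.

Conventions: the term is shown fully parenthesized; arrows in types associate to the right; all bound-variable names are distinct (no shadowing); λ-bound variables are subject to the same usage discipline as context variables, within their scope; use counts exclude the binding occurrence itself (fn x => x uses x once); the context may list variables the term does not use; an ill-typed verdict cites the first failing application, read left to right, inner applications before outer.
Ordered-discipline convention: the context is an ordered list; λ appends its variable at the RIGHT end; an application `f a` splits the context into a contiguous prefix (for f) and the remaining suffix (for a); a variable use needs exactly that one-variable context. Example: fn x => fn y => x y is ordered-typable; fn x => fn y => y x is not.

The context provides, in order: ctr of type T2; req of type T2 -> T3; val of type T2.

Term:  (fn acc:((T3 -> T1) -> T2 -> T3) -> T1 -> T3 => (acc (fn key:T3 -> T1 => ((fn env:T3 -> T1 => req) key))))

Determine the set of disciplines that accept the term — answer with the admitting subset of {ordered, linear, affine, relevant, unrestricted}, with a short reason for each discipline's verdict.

admitted by: affine, unrestricted
use counts: ctr=0, req=1, val=0, acc (bound)=1, key (bound)=1, env (bound)=0
order of uses: acc, req, key
typing: the term checks, with type (((T3 -> T1) -> T2 -> T3) -> T1 -> T3) -> T1 -> T3
ordered: ✗ — ctr, val, env never used (weakening)
linear: ✗ — ctr, val, env never used (weakening)
affine: ✓ — ctr, req, val, acc, key, env: no repeats, contraction unneeded
relevant: ✗ — ctr, val, env never used (weakening)
unrestricted: ✓ — well-typed at (((T3 -> T1) -> T2 -> T3) -> T1 -> T3) -> T1 -> T3; no restrictions here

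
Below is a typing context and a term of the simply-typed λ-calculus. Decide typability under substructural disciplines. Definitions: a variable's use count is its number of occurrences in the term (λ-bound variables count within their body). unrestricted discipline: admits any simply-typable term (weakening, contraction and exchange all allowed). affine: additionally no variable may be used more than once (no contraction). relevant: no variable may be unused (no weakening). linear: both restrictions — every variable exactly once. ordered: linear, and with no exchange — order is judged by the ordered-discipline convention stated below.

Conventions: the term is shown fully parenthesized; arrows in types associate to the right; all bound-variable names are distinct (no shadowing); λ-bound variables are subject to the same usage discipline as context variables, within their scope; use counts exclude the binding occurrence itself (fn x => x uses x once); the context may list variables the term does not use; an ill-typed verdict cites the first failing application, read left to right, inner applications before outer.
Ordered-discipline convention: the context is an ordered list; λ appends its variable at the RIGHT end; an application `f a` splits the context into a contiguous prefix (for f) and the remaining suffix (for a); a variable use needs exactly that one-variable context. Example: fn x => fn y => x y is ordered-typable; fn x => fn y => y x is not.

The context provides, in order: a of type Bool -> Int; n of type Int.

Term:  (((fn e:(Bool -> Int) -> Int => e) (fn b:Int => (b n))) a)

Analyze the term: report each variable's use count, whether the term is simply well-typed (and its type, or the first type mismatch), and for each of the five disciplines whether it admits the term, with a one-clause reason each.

usage: a: 1, n: 1, e [bound]: 1, b [bound]: 1
order of uses: e, b, n, a
typing: ill-typed: applying a non-function (Int)
ordered ✗ (fails simple typing)
linear ✗ (a type mismatch blocks all five)
affine ✗ (the type mismatch rejects it)
relevant ✗ (not simply typable)
unrestricted ✗ (fails simple typing)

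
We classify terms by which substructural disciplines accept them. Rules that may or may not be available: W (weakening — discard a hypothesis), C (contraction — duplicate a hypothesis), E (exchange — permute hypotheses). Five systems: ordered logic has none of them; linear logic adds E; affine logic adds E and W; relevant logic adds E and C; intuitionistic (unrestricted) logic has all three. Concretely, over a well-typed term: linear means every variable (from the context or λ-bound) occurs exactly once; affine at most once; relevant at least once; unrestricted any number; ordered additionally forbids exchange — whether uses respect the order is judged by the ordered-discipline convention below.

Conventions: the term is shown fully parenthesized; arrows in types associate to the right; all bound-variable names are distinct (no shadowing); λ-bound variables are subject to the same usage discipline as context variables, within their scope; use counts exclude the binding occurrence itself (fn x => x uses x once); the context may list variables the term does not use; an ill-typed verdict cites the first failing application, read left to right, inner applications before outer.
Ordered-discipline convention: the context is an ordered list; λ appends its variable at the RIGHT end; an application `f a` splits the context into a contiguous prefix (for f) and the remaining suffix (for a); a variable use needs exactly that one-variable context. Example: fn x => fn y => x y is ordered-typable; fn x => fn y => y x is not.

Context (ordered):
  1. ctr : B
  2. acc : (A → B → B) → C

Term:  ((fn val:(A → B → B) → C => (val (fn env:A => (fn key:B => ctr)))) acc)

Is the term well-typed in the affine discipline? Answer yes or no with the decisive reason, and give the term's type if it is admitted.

yes — ctr, acc, val, env, key: no repeats, contraction unneeded; term : C
usage: ctr ×1; acc ×1; val (λ-bound) ×1; env (λ-bound) ×0; key (λ-bound) ×0
order of uses: val, ctr, acc
typing: ✓ — C
summary: ordered ✗, linear ✗, affine ✓, relevant ✗, unrestricted ✓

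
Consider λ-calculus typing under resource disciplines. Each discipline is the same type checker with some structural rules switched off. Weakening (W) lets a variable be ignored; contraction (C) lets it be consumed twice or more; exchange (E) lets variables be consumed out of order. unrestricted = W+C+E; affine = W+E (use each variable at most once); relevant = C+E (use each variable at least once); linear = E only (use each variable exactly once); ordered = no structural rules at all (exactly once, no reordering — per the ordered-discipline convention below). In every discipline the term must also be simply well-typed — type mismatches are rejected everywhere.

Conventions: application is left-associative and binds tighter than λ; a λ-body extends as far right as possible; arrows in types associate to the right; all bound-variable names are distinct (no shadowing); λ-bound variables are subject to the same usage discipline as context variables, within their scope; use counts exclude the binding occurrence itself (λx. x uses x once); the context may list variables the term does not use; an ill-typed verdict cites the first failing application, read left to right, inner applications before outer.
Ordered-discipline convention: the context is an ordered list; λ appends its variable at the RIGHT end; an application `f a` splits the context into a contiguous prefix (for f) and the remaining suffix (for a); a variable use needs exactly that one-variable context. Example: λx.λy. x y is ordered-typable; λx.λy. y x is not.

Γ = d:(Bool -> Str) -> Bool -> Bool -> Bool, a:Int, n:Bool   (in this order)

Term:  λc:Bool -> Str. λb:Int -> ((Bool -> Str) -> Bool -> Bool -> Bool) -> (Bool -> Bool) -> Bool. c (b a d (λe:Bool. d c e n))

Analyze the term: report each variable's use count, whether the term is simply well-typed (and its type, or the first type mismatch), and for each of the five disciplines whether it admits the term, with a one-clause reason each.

variable uses: d: 2, a: 1, n: 1, c (λ-bound): 2, b (λ-bound): 1, e (λ-bound): 1
use order (left to right): c, b, a, d, d, c, e, n
typing: the term checks, with type (Bool -> Str) -> (Int -> ((Bool -> Str) -> Bool -> Bool -> Bool) -> (Bool -> Bool) -> Bool) -> Str
ordered: ✗, uses contraction: d ×2, c ×2
linear: ✗, uses contraction: d ×2, c ×2
affine: ✗, uses contraction: d ×2, c ×2
relevant: ✓, at least one use each (d, a, n, c, b, e)
unrestricted: ✓, type-checks ((Bool -> Str) -> (Int -> ((Bool -> Str) -> Bool -> Bool -> Bool) -> (Bool -> Bool) -> Bool) -> Str) and nothing is barred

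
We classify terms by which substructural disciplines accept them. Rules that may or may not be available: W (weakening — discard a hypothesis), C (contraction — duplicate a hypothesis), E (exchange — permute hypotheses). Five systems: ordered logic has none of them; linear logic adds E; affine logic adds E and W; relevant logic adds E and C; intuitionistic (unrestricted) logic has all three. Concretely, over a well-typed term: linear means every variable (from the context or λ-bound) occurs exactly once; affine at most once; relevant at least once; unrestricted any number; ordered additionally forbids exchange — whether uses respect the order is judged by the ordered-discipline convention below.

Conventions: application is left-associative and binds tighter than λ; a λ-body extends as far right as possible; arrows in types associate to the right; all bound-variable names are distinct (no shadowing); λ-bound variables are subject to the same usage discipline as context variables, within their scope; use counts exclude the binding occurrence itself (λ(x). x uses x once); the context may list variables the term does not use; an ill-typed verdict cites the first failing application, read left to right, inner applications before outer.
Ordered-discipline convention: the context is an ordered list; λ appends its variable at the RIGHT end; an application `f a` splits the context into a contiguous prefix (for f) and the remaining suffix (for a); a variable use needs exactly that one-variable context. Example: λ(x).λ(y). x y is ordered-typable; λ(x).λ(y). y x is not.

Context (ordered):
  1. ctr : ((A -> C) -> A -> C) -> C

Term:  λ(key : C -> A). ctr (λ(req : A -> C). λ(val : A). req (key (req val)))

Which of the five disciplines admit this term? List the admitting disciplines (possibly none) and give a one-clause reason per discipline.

admitted in: relevant, unrestricted
use counts: ctr: 1×; key [bound]: 1×; req [bound]: 2×; val [bound]: 1×
uses in reading order: ctr, req, key, req, val
typing: ✓ — (C -> A) -> C
ordered: ✗, req ×2 used more than once (contraction)
linear: ✗, req ×2 used more than once (contraction)
affine: ✗, req ×2 used more than once (contraction)
relevant: ✓, ctr, key, req, val: all used, weakening unneeded
unrestricted: ✓, type-checks ((C -> A) -> C) and nothing is barred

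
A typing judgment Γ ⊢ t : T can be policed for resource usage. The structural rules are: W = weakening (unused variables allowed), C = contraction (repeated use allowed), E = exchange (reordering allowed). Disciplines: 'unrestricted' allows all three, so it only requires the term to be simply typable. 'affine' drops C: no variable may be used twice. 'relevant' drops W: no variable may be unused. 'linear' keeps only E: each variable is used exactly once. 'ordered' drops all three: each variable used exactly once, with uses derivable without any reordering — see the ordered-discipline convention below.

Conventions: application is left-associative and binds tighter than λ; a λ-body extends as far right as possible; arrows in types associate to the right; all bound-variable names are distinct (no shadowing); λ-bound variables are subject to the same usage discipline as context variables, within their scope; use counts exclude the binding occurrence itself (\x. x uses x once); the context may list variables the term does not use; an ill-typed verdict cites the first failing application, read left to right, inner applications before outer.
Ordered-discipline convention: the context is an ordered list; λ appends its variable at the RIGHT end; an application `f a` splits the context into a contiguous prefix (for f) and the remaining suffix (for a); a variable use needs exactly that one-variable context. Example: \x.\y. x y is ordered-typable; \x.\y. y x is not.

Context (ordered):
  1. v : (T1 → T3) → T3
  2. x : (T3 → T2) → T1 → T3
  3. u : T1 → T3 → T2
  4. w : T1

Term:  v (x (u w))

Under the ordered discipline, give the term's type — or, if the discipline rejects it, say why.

term : T3
variable uses: v: 1×; x: 1×; u: 1×; w: 1×
uses in reading order: v, x, u, w
typing: ✓ — T3
per-discipline verdicts: ordered ✓ | linear ✓ | affine ✓ | relevant ✓ | unrestricted ✓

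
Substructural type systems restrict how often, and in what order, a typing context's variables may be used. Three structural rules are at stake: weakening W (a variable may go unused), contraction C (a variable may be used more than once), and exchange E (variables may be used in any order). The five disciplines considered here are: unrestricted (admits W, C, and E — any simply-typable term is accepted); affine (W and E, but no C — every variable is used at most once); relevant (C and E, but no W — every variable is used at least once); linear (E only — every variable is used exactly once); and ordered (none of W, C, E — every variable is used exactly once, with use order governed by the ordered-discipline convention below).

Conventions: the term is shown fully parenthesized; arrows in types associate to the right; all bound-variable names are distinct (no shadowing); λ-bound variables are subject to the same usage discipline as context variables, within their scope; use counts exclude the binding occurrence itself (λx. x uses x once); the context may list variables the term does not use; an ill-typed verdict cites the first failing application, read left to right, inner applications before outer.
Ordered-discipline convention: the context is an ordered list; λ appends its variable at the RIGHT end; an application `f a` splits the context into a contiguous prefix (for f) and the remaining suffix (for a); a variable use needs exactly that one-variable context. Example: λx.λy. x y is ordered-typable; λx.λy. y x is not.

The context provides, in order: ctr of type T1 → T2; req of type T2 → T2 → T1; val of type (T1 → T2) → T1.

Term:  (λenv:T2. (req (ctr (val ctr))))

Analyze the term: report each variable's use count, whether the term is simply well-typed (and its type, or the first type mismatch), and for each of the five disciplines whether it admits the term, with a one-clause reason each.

variable uses: ctr=2; req=1; val=1; env (λ-bound)=0
uses in reading order: req, ctr, val, ctr
typing: ✓ — T2 → T2 → T1
ordered: ✗ — uses contraction: ctr ×2; needs weakening: env unused
linear: ✗ — uses contraction: ctr ×2; needs weakening: env unused
affine: ✗ — uses contraction: ctr ×2
relevant: ✗ — needs weakening: env unused
unrestricted: ✓ — type-checks (T2 → T2 → T1) and nothing is barred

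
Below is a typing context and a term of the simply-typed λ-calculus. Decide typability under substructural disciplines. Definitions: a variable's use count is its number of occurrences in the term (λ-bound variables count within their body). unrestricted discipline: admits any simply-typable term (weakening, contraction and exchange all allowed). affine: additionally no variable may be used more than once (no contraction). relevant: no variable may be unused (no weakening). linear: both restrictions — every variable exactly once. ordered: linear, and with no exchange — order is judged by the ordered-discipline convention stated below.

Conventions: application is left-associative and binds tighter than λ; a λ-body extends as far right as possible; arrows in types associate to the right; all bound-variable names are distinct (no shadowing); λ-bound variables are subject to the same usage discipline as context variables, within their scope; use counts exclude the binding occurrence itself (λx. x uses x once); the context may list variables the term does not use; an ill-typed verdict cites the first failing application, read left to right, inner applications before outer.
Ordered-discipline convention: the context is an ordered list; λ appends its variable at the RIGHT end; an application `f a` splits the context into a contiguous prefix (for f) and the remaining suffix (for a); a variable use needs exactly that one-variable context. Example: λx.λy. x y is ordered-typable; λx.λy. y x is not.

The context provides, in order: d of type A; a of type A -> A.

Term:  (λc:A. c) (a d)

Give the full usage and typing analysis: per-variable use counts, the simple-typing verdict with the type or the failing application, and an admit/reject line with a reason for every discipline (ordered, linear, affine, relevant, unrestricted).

usage: d: 1; a: 1; c [bound]: 1
uses in reading order: c, a, d
typing: well-typed at A
ordered: ✗ — no ordered split (uses run c, a, d)
linear: ✓ — single use per variable (d, a, c)
affine: ✓ — no duplicate uses among d, a, c
relevant: ✓ — none of d, a, c goes unused
unrestricted: ✓ — simply typable at A; W, C, E all held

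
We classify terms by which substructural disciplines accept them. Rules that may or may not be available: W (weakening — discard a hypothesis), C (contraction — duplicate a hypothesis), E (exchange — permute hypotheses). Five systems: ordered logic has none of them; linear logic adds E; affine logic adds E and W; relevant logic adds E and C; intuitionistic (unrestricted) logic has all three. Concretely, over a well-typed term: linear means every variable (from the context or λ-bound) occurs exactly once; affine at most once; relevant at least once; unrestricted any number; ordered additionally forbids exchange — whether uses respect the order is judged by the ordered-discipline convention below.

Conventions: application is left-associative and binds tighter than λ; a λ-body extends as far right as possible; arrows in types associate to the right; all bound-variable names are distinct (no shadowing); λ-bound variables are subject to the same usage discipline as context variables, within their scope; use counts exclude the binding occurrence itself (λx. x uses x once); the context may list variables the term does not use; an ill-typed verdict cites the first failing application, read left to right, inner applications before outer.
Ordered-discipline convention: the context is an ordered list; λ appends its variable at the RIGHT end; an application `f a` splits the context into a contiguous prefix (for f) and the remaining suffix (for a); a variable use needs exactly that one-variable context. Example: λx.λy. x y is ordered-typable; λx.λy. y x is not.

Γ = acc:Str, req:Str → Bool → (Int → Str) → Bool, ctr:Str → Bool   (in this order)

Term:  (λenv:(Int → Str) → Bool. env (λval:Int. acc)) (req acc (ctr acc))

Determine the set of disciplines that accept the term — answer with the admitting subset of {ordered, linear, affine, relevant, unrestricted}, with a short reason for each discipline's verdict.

admitted by: unrestricted
variable uses: acc: 3×, req: 1×, ctr: 1×, env (λ-bound): 1×, val (λ-bound): 0×
order of uses: env, acc, req, acc, ctr, acc
typing: well-typed at Bool
ordered: ✗ — needs contraction — acc ×3; unused: val — weakening required
linear: ✗ — needs contraction — acc ×3; unused: val — weakening required
affine: ✗ — needs contraction — acc ×3
relevant: ✗ — unused: val — weakening required
unrestricted: ✓ — well-typed at Bool; no restrictions here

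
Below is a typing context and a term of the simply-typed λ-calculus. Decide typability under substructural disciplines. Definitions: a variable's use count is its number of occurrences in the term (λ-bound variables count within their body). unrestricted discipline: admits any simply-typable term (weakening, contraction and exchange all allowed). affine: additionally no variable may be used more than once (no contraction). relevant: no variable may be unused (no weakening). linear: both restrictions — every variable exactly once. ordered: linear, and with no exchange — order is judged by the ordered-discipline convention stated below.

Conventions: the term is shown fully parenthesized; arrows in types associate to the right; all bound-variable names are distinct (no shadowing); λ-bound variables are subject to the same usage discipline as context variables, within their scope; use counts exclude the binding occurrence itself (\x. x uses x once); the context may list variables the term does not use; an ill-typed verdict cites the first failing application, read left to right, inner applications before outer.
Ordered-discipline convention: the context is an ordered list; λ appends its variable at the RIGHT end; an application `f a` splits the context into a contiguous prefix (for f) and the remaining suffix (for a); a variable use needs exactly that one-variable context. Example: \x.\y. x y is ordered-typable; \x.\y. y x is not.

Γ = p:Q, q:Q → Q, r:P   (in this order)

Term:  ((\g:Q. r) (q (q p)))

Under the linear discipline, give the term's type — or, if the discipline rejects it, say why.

not well-typed under linear — uses contraction: q ×2; unused: g — weakening required
counts: p: 1; q: 2; r: 1; g [bound]: 0
left-to-right use order: r, q, q, p
typing: well-typed — term : P
summary: ordered ✗; linear ✗; affine ✗; relevant ✗; unrestricted ✓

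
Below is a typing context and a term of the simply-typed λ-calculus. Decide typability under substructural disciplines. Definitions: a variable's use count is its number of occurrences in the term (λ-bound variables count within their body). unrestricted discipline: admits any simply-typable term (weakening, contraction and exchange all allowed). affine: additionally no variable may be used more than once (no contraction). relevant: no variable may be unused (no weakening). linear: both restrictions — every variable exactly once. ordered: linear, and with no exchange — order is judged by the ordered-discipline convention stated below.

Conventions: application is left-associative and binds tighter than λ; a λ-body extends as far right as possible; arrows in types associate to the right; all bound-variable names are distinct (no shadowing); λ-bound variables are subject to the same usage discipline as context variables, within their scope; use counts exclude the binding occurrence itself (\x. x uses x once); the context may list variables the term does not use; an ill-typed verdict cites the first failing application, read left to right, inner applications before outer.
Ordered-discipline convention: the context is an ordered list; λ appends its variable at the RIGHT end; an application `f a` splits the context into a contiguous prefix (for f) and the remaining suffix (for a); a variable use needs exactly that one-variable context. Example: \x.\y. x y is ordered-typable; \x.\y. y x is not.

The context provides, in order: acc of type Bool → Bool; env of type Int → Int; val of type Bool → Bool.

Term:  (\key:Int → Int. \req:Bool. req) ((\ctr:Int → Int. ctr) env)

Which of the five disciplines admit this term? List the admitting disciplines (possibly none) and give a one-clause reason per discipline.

admitted in: affine, unrestricted
usage: acc ×0; env ×1; val ×0; key (bound) ×0; req (bound) ×1; ctr (bound) ×1
uses in reading order: req, ctr, env
typing: the term checks, with type Bool → Bool
ordered: ✗ — unused: acc, val, key — weakening required
linear: ✗ — unused: acc, val, key — weakening required
affine: ✓ — at most one use each (acc, env, val, key, req, ctr)
relevant: ✗ — unused: acc, val, key — weakening required
unrestricted: ✓ — type-checks (Bool → Bool) and nothing is barred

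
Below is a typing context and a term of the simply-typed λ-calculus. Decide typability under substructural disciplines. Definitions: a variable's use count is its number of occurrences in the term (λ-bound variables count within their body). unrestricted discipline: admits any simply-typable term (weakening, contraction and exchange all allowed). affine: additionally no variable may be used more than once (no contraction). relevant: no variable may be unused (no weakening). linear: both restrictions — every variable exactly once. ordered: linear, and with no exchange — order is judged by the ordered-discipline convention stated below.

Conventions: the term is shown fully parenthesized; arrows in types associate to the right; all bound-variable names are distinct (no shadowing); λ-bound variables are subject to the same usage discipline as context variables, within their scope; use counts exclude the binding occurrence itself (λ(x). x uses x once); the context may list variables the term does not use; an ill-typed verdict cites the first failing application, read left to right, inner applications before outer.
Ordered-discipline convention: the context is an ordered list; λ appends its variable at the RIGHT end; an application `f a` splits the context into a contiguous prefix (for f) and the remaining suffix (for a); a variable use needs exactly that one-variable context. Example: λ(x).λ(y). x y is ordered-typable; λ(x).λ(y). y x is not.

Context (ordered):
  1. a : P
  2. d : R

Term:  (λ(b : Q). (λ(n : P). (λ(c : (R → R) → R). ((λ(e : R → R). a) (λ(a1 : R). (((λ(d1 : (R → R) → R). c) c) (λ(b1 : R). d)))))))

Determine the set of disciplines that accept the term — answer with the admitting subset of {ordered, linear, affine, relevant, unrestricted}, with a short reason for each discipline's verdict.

admitting disciplines: unrestricted
usage: a=1; d=1; b [bound]=0; n [bound]=0; c [bound]=2; e [bound]=0; a1 [bound]=0; d1 [bound]=0; b1 [bound]=0
use order (left to right): a, c, c, d
typing: ✓ — Q → P → ((R → R) → R) → P
ordered: ✗ — needs contraction — c ×2; unused: b, n, e, a1, d1, b1 — weakening required
linear: ✗ — needs contraction — c ×2; unused: b, n, e, a1, d1, b1 — weakening required
affine: ✗ — needs contraction — c ×2
relevant: ✗ — unused: b, n, e, a1, d1, b1 — weakening required
unrestricted: ✓ — simply typable at Q → P → ((R → R) → R) → P; W, C, E all held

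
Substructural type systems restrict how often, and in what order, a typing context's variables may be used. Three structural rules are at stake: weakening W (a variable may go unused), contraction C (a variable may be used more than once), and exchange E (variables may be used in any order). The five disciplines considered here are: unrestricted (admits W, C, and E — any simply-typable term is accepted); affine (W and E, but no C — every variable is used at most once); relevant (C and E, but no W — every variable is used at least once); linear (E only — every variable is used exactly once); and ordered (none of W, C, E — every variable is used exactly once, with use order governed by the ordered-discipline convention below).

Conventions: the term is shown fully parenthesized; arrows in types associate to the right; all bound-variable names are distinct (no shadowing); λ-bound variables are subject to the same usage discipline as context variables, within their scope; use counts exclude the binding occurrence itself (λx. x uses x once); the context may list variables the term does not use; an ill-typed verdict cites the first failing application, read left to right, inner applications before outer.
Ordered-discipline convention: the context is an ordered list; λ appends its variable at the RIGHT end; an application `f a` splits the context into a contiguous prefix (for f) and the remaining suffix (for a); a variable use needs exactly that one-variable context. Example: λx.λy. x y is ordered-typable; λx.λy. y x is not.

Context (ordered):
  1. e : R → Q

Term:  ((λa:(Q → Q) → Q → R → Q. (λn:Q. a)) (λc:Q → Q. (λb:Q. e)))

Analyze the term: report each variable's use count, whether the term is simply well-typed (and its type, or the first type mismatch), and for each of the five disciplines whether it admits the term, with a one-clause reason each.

usage: e=1; a (bound)=1; n (bound)=0; c (bound)=0; b (bound)=0
use order (left to right): a, e
typing: ✓ — Q → (Q → Q) → Q → R → Q
ordered: ✗ — unused: n, c, b — weakening required
linear: ✗ — unused: n, c, b — weakening required
affine: ✓ — e, a, n, c, b: no repeats, contraction unneeded
relevant: ✗ — unused: n, c, b — weakening required
unrestricted: ✓ — typability at Q → (Q → Q) → Q → R → Q is all that's needed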